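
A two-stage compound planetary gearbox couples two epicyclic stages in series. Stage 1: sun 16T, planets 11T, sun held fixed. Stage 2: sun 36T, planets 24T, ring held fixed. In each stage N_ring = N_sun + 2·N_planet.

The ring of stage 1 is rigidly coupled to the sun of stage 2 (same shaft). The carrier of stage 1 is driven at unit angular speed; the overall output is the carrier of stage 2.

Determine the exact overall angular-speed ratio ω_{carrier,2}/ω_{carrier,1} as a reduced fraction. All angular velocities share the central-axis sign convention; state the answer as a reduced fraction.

81/190

Stage 1: N_ring = 16 + 2·11 = 38
Stage 1: 16(ω_s−ω_c) = −38(ω_r−ω_c),  ω_s=0, ω_c=1
Stage 1: ω_r = 1 − (16/38)(0−1) = 27/19
  ⇒ ω_r¹/ω_c¹ = 27/19
Stage 2: N_ring = 36 + 2·24 = 84
Stage 2: 36(ω_s−ω_c) = −84(ω_r−ω_c),  ω_r=0, ω_s=1
Stage 2: 36(1−ω_c) = −84(0−ω_c)  ⇒  120ω_c = 36  ⇒  ω_c = 3/10
  ⇒ ω_c²/ω_s² = 3/10
Coupling ω_s² = ω_r¹ ⇒ overall = 27/19 × 3/10 = 81/190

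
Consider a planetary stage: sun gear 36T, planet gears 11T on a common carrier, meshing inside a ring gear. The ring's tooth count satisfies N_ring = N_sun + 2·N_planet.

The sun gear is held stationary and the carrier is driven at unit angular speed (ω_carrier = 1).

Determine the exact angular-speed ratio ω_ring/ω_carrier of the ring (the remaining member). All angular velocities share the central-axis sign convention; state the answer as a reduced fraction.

N_ring = 36 + 2·11 = 58
36(ω_s−ω_c) = −58(ω_r−ω_c),  ω_s=0, ω_c=1
ω_r = 1 − (36/58)(0−1) = 47/29
ω_r/ω_c = 47/29

47/29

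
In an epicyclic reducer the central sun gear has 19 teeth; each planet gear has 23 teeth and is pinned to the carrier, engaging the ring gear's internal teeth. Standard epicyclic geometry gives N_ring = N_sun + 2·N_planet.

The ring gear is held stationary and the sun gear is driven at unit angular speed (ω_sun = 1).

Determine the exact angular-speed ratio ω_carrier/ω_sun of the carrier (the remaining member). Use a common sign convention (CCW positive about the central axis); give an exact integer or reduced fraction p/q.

N_ring = 19 + 2·23 = 65
19(ω_s−ω_c) = −65(ω_r−ω_c),  ω_r=0, ω_s=1
19(1−ω_c) = −65(0−ω_c)  ⇒  84ω_c = 19  ⇒  ω_c = 19/84
ω_c/ω_s = 19/84

19/84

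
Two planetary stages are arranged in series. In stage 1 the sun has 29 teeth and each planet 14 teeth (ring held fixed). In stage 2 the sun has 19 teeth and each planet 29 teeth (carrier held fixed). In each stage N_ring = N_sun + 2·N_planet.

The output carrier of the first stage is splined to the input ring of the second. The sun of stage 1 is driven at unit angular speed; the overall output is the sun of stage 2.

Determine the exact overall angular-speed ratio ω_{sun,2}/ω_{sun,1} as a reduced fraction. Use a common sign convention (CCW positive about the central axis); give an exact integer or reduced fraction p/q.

-2233/1634

Stage 1: N_ring = 29 + 2·14 = 57
Stage 1: 29(ω_s−ω_c) = −57(ω_r−ω_c),  ω_r=0, ω_s=1
Stage 1: 29(1−ω_c) = −57(0−ω_c)  ⇒  86ω_c = 29  ⇒  ω_c = 29/86
  ⇒ ω_c¹/ω_s¹ = 29/86
Stage 2: N_ring = 19 + 2·29 = 77
Stage 2: 19(ω_s−ω_c) = −77(ω_r−ω_c),  ω_c=0, ω_r=1
Stage 2: ω_s = 0 − (77/19)(1−0) = -77/19
  ⇒ ω_s²/ω_r² = -77/19
Coupling ω_r² = ω_c¹ ⇒ overall = 29/86 × -77/19 = -2233/1634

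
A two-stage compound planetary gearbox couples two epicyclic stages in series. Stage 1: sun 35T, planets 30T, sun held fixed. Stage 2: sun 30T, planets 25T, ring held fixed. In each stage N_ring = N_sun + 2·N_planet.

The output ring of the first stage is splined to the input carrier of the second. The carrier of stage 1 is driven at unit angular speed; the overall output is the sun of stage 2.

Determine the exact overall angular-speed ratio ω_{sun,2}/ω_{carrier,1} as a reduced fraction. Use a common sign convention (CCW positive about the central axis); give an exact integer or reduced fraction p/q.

Stage 1: N_ring = 35 + 2·30 = 95
Stage 1: 35(ω_s−ω_c) = −95(ω_r−ω_c),  ω_s=0, ω_c=1
Stage 1: ω_r = 1 − (35/95)(0−1) = 26/19
  ⇒ ω_r¹/ω_c¹ = 26/19
Stage 2: N_ring = 30 + 2·25 = 80
Stage 2: 30(ω_s−ω_c) = −80(ω_r−ω_c),  ω_r=0, ω_c=1
Stage 2: ω_s = 1 − (80/30)(0−1) = 11/3
  ⇒ ω_s²/ω_c² = 11/3
Coupling ω_c² = ω_r¹ ⇒ overall = 26/19 × 11/3 = 286/57

286/57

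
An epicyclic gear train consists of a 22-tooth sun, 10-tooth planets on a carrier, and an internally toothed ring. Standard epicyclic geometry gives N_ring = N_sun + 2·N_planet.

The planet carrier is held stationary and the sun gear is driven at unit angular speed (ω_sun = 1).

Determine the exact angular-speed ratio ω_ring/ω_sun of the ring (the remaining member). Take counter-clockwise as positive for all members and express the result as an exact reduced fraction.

-11/21

N_ring = 22 + 2·10 = 42
22(ω_s−ω_c) = −42(ω_r−ω_c),  ω_c=0, ω_s=1
ω_r = 0 − (22/42)(1−0) = -11/21
ω_r/ω_s = -11/21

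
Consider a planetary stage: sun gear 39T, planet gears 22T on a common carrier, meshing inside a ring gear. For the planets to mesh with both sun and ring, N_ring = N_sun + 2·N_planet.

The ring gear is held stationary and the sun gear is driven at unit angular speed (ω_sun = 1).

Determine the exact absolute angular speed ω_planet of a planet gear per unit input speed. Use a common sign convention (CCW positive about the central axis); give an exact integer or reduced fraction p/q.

-39/44

N_ring = 39 + 2·22 = 83
39(ω_s−ω_c) = −83(ω_r−ω_c),  ω_r=0, ω_s=1
39(1−ω_c) = −83(0−ω_c)  ⇒  122ω_c = 39  ⇒  ω_c = 39/122
sun–planet: 39·(1−39/122) = −22·(ω_p−ω_c)  ⇒  ω_p−ω_c = −(39/22)·(83/122) = -3237/2684
ω_p = 39/122 − 3237/2684 = -39/44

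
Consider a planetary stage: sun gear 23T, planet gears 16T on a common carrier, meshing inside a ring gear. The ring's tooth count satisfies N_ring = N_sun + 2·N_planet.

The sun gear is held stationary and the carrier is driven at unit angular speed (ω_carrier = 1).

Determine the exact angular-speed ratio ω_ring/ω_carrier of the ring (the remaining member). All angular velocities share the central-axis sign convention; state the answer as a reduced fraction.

N_ring = 23 + 2·16 = 55
23(ω_s−ω_c) = −55(ω_r−ω_c),  ω_s=0, ω_c=1
ω_r = 1 − (23/55)(0−1) = 78/55
ω_r/ω_c = 78/55

78/55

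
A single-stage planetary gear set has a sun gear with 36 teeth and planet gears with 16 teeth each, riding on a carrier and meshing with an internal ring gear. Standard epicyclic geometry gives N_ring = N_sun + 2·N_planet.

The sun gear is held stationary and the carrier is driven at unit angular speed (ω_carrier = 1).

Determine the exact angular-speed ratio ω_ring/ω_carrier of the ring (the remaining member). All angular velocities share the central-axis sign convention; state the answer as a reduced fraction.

26/17

N_ring = 36 + 2·16 = 68
36(ω_s−ω_c) = −68(ω_r−ω_c),  ω_s=0, ω_c=1
ω_r = 1 − (36/68)(0−1) = 26/17
ω_r/ω_c = 26/17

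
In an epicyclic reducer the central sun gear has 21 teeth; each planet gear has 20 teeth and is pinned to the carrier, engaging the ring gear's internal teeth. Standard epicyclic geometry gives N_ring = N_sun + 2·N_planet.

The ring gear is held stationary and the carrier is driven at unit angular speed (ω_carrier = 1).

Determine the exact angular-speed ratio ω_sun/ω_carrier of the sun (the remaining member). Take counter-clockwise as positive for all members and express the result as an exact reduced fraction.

82/21

N_ring = 21 + 2·20 = 61
21(ω_s−ω_c) = −61(ω_r−ω_c),  ω_r=0, ω_c=1
ω_s = 1 − (61/21)(0−1) = 82/21
ω_s/ω_c = 82/21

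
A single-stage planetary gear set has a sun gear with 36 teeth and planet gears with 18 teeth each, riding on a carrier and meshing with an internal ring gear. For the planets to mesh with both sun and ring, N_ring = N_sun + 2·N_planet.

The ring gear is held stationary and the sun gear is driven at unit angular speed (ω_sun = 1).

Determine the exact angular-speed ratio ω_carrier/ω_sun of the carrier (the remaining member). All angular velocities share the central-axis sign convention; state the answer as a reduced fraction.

1/3

N_ring = 36 + 2·18 = 72
36(ω_s−ω_c) = −72(ω_r−ω_c),  ω_r=0, ω_s=1
36(1−ω_c) = −72(0−ω_c)  ⇒  108ω_c = 36  ⇒  ω_c = 1/3
ω_c/ω_s = 1/3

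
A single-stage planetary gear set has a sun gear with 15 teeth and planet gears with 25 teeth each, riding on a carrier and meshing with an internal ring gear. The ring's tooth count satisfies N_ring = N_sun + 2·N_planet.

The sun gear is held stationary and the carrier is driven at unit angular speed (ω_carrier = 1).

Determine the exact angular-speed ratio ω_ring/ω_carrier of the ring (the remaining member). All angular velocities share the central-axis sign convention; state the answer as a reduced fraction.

16/13

N_ring = 15 + 2·25 = 65
15(ω_s−ω_c) = −65(ω_r−ω_c),  ω_s=0, ω_c=1
ω_r = 1 − (15/65)(0−1) = 16/13
ω_r/ω_c = 16/13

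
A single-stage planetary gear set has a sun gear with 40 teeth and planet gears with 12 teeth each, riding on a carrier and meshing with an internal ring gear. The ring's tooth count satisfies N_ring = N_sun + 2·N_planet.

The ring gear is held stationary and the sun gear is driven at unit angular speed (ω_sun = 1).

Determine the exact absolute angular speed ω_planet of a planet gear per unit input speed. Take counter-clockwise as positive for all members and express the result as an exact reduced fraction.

N_ring = 40 + 2·12 = 64
40(ω_s−ω_c) = −64(ω_r−ω_c),  ω_r=0, ω_s=1
40(1−ω_c) = −64(0−ω_c)  ⇒  104ω_c = 40  ⇒  ω_c = 5/13
sun–planet: 40·(1−5/13) = −12·(ω_p−ω_c)  ⇒  ω_p−ω_c = −(40/12)·(8/13) = -80/39
ω_p = 5/13 − 80/39 = -5/3

-5/3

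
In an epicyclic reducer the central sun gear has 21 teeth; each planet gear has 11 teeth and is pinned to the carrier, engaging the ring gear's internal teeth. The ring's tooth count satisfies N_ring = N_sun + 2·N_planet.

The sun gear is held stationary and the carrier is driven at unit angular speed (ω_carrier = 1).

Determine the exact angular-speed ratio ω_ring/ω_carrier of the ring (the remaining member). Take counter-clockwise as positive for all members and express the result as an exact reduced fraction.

N_ring = 21 + 2·11 = 43
21(ω_s−ω_c) = −43(ω_r−ω_c),  ω_s=0, ω_c=1
ω_r = 1 − (21/43)(0−1) = 64/43
ω_r/ω_c = 64/43

64/43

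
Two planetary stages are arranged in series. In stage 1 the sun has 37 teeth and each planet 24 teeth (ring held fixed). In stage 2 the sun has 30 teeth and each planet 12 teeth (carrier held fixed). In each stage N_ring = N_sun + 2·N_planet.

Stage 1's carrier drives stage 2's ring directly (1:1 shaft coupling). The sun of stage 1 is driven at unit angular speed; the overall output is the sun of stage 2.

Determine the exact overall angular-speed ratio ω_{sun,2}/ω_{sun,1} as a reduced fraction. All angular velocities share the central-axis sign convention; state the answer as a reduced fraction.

-333/610

Stage 1: N_ring = 37 + 2·24 = 85
Stage 1: 37(ω_s−ω_c) = −85(ω_r−ω_c),  ω_r=0, ω_s=1
Stage 1: 37(1−ω_c) = −85(0−ω_c)  ⇒  122ω_c = 37  ⇒  ω_c = 37/122
  ⇒ ω_c¹/ω_s¹ = 37/122
Stage 2: N_ring = 30 + 2·12 = 54
Stage 2: 30(ω_s−ω_c) = −54(ω_r−ω_c),  ω_c=0, ω_r=1
Stage 2: ω_s = 0 − (54/30)(1−0) = -9/5
  ⇒ ω_s²/ω_r² = -9/5
Coupling ω_r² = ω_c¹ ⇒ overall = 37/122 × -9/5 = -333/610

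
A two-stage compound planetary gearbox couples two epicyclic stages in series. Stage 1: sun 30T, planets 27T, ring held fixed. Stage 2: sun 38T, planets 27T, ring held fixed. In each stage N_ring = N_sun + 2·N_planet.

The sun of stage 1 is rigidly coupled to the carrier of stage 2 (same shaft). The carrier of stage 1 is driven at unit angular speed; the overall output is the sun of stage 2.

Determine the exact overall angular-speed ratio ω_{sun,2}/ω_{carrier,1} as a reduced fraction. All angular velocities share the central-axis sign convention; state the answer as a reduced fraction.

Stage 1: N_ring = 30 + 2·27 = 84
Stage 1: 30(ω_s−ω_c) = −84(ω_r−ω_c),  ω_r=0, ω_c=1
Stage 1: ω_s = 1 − (84/30)(0−1) = 19/5
  ⇒ ω_s¹/ω_c¹ = 19/5
Stage 2: N_ring = 38 + 2·27 = 92
Stage 2: 38(ω_s−ω_c) = −92(ω_r−ω_c),  ω_r=0, ω_c=1
Stage 2: ω_s = 1 − (92/38)(0−1) = 65/19
  ⇒ ω_s²/ω_c² = 65/19
Coupling ω_c² = ω_s¹ ⇒ overall = 19/5 × 65/19 = 13

13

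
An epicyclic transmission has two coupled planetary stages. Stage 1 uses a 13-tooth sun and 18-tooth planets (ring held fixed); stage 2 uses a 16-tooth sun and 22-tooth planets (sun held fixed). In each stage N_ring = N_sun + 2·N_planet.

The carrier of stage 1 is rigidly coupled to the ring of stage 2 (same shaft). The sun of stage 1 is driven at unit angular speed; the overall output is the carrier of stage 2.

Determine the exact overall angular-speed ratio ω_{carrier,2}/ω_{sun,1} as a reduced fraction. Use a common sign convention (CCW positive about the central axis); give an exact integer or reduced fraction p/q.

195/1178

Stage 1: N_ring = 13 + 2·18 = 49
Stage 1: 13(ω_s−ω_c) = −49(ω_r−ω_c),  ω_r=0, ω_s=1
Stage 1: 13(1−ω_c) = −49(0−ω_c)  ⇒  62ω_c = 13  ⇒  ω_c = 13/62
  ⇒ ω_c¹/ω_s¹ = 13/62
Stage 2: N_ring = 16 + 2·22 = 60
Stage 2: 16(ω_s−ω_c) = −60(ω_r−ω_c),  ω_s=0, ω_r=1
Stage 2: 16(0−ω_c) = −60(1−ω_c)  ⇒  76ω_c = 60  ⇒  ω_c = 15/19
  ⇒ ω_c²/ω_r² = 15/19
Coupling ω_r² = ω_c¹ ⇒ overall = 13/62 × 15/19 = 195/1178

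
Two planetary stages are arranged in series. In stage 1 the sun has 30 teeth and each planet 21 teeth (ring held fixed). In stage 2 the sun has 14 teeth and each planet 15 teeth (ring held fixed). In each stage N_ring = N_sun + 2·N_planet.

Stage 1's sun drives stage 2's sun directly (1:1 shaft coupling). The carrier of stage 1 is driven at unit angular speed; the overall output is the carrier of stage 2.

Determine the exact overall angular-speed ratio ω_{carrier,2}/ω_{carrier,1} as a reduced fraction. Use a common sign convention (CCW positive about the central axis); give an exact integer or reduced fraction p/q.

Stage 1: N_ring = 30 + 2·21 = 72
Stage 1: 30(ω_s−ω_c) = −72(ω_r−ω_c),  ω_r=0, ω_c=1
Stage 1: ω_s = 1 − (72/30)(0−1) = 17/5
  ⇒ ω_s¹/ω_c¹ = 17/5
Stage 2: N_ring = 14 + 2·15 = 44
Stage 2: 14(ω_s−ω_c) = −44(ω_r−ω_c),  ω_r=0, ω_s=1
Stage 2: 14(1−ω_c) = −44(0−ω_c)  ⇒  58ω_c = 14  ⇒  ω_c = 7/29
  ⇒ ω_c²/ω_s² = 7/29
Coupling ω_s² = ω_s¹ ⇒ overall = 17/5 × 7/29 = 119/145

119/145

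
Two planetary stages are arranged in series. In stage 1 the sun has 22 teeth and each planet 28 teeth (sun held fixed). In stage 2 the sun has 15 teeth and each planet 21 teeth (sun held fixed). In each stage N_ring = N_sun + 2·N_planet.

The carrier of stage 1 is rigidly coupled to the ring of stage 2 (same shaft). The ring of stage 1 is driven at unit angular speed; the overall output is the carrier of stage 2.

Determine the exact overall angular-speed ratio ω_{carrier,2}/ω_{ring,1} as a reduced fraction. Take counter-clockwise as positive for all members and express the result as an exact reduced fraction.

Stage 1: N_ring = 22 + 2·28 = 78
Stage 1: 22(ω_s−ω_c) = −78(ω_r−ω_c),  ω_s=0, ω_r=1
Stage 1: 22(0−ω_c) = −78(1−ω_c)  ⇒  100ω_c = 78  ⇒  ω_c = 39/50
  ⇒ ω_c¹/ω_r¹ = 39/50
Stage 2: N_ring = 15 + 2·21 = 57
Stage 2: 15(ω_s−ω_c) = −57(ω_r−ω_c),  ω_s=0, ω_r=1
Stage 2: 15(0−ω_c) = −57(1−ω_c)  ⇒  72ω_c = 57  ⇒  ω_c = 19/24
  ⇒ ω_c²/ω_r² = 19/24
Coupling ω_r² = ω_c¹ ⇒ overall = 39/50 × 19/24 = 247/400

247/400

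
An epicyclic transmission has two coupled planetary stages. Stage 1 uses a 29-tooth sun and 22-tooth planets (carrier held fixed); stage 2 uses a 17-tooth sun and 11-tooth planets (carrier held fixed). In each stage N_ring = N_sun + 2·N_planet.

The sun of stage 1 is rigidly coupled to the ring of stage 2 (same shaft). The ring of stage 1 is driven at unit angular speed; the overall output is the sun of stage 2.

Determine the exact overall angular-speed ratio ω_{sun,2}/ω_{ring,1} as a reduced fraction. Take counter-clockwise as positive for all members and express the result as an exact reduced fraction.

Stage 1: N_ring = 29 + 2·22 = 73
Stage 1: 29(ω_s−ω_c) = −73(ω_r−ω_c),  ω_c=0, ω_r=1
Stage 1: ω_s = 0 − (73/29)(1−0) = -73/29
  ⇒ ω_s¹/ω_r¹ = -73/29
Stage 2: N_ring = 17 + 2·11 = 39
Stage 2: 17(ω_s−ω_c) = −39(ω_r−ω_c),  ω_c=0, ω_r=1
Stage 2: ω_s = 0 − (39/17)(1−0) = -39/17
  ⇒ ω_s²/ω_r² = -39/17
Coupling ω_r² = ω_s¹ ⇒ overall = -73/29 × -39/17 = 2847/493

2847/493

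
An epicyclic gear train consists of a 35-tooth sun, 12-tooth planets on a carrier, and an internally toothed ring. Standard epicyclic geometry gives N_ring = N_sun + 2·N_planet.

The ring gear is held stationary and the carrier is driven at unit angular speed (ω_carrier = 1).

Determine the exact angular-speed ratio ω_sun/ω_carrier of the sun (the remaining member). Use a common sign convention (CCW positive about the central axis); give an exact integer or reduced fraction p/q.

94/35

N_ring = 35 + 2·12 = 59
35(ω_s−ω_c) = −59(ω_r−ω_c),  ω_r=0, ω_c=1
ω_s = 1 − (59/35)(0−1) = 94/35
ω_s/ω_c = 94/35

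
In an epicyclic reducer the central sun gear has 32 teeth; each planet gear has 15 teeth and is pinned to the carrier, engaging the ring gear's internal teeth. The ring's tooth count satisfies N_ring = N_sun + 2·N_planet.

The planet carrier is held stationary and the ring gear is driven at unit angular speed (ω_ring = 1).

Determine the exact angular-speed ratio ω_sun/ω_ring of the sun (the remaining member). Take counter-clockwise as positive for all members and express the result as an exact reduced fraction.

-31/16

N_ring = 32 + 2·15 = 62
32(ω_s−ω_c) = −62(ω_r−ω_c),  ω_c=0, ω_r=1
ω_s = 0 − (62/32)(1−0) = -31/16
ω_s/ω_r = -31/16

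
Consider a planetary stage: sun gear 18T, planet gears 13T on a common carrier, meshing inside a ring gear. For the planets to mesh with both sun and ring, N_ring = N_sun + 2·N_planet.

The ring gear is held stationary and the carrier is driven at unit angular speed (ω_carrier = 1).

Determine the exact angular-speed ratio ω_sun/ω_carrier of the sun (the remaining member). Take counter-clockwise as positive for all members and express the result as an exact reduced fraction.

31/9

N_ring = 18 + 2·13 = 44
18(ω_s−ω_c) = −44(ω_r−ω_c),  ω_r=0, ω_c=1
ω_s = 1 − (44/18)(0−1) = 31/9
ω_s/ω_c = 31/9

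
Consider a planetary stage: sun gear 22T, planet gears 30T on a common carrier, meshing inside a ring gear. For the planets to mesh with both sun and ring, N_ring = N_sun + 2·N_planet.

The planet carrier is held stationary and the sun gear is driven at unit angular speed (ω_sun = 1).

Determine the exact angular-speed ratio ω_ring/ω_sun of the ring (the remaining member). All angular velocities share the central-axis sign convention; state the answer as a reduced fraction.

-11/41

N_ring = 22 + 2·30 = 82
22(ω_s−ω_c) = −82(ω_r−ω_c),  ω_c=0, ω_s=1
ω_r = 0 − (22/82)(1−0) = -11/41
ω_r/ω_s = -11/41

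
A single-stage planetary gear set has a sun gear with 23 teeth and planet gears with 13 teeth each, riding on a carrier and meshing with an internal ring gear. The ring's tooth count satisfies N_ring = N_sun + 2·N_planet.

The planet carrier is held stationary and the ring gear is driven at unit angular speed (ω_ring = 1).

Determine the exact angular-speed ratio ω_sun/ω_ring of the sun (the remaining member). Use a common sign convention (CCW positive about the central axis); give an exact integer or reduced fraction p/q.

N_ring = 23 + 2·13 = 49
23(ω_s−ω_c) = −49(ω_r−ω_c),  ω_c=0, ω_r=1
ω_s = 0 − (49/23)(1−0) = -49/23
ω_s/ω_r = -49/23

-49/23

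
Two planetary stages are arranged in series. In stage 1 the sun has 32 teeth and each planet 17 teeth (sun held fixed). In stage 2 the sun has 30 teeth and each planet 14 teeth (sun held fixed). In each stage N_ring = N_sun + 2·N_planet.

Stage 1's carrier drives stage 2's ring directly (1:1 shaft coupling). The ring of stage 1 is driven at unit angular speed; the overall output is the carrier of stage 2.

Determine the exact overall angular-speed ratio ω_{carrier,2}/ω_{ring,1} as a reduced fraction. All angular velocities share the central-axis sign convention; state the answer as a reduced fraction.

Stage 1: N_ring = 32 + 2·17 = 66
Stage 1: 32(ω_s−ω_c) = −66(ω_r−ω_c),  ω_s=0, ω_r=1
Stage 1: 32(0−ω_c) = −66(1−ω_c)  ⇒  98ω_c = 66  ⇒  ω_c = 33/49
  ⇒ ω_c¹/ω_r¹ = 33/49
Stage 2: N_ring = 30 + 2·14 = 58
Stage 2: 30(ω_s−ω_c) = −58(ω_r−ω_c),  ω_s=0, ω_r=1
Stage 2: 30(0−ω_c) = −58(1−ω_c)  ⇒  88ω_c = 58  ⇒  ω_c = 29/44
  ⇒ ω_c²/ω_r² = 29/44
Coupling ω_r² = ω_c¹ ⇒ overall = 33/49 × 29/44 = 87/196

87/196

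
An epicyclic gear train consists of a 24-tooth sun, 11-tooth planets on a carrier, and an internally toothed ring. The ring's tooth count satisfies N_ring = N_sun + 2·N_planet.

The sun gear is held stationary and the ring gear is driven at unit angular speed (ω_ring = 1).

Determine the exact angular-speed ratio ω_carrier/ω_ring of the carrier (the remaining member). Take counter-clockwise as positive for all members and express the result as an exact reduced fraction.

N_ring = 24 + 2·11 = 46
24(ω_s−ω_c) = −46(ω_r−ω_c),  ω_s=0, ω_r=1
24(0−ω_c) = −46(1−ω_c)  ⇒  70ω_c = 46  ⇒  ω_c = 23/35
ω_c/ω_r = 23/35

23/35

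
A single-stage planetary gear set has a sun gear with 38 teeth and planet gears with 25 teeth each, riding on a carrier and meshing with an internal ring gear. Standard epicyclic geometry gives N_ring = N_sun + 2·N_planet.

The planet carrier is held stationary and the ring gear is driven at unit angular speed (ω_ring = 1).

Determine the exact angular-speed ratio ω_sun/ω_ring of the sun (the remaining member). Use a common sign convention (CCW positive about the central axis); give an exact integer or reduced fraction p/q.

N_ring = 38 + 2·25 = 88
38(ω_s−ω_c) = −88(ω_r−ω_c),  ω_c=0, ω_r=1
ω_s = 0 − (88/38)(1−0) = -44/19
ω_s/ω_r = -44/19

-44/19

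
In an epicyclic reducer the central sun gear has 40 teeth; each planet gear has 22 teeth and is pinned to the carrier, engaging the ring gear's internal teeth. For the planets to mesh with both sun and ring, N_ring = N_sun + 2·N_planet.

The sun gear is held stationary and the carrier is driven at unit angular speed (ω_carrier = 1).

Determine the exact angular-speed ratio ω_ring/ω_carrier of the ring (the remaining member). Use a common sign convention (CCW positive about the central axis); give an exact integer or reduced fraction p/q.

31/21

N_ring = 40 + 2·22 = 84
40(ω_s−ω_c) = −84(ω_r−ω_c),  ω_s=0, ω_c=1
ω_r = 1 − (40/84)(0−1) = 31/21
ω_r/ω_c = 31/21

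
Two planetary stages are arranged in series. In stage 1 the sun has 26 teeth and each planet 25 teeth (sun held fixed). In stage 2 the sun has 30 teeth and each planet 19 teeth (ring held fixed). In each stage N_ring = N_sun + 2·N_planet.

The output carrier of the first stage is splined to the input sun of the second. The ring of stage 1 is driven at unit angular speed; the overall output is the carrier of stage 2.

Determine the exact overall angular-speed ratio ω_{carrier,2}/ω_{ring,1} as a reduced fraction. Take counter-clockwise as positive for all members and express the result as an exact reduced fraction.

Stage 1: N_ring = 26 + 2·25 = 76
Stage 1: 26(ω_s−ω_c) = −76(ω_r−ω_c),  ω_s=0, ω_r=1
Stage 1: 26(0−ω_c) = −76(1−ω_c)  ⇒  102ω_c = 76  ⇒  ω_c = 38/51
  ⇒ ω_c¹/ω_r¹ = 38/51
Stage 2: N_ring = 30 + 2·19 = 68
Stage 2: 30(ω_s−ω_c) = −68(ω_r−ω_c),  ω_r=0, ω_s=1
Stage 2: 30(1−ω_c) = −68(0−ω_c)  ⇒  98ω_c = 30  ⇒  ω_c = 15/49
  ⇒ ω_c²/ω_s² = 15/49
Coupling ω_s² = ω_c¹ ⇒ overall = 38/51 × 15/49 = 190/833

190/833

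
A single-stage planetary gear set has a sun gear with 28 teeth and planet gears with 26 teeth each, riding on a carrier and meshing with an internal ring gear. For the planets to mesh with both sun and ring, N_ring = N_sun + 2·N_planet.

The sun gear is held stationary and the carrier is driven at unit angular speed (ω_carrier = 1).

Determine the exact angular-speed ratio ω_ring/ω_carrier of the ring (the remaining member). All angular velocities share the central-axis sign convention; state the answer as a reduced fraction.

27/20

N_ring = 28 + 2·26 = 80
28(ω_s−ω_c) = −80(ω_r−ω_c),  ω_s=0, ω_c=1
ω_r = 1 − (28/80)(0−1) = 27/20
ω_r/ω_c = 27/20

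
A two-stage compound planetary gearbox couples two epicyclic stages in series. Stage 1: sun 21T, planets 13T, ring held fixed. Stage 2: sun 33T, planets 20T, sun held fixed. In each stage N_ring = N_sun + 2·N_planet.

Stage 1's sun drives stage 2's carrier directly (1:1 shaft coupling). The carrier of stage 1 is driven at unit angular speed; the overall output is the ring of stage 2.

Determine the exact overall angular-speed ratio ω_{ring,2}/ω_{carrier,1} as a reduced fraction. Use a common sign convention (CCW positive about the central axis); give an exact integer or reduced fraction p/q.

Stage 1: N_ring = 21 + 2·13 = 47
Stage 1: 21(ω_s−ω_c) = −47(ω_r−ω_c),  ω_r=0, ω_c=1
Stage 1: ω_s = 1 − (47/21)(0−1) = 68/21
  ⇒ ω_s¹/ω_c¹ = 68/21
Stage 2: N_ring = 33 + 2·20 = 73
Stage 2: 33(ω_s−ω_c) = −73(ω_r−ω_c),  ω_s=0, ω_c=1
Stage 2: ω_r = 1 − (33/73)(0−1) = 106/73
  ⇒ ω_r²/ω_c² = 106/73
Coupling ω_c² = ω_s¹ ⇒ overall = 68/21 × 106/73 = 7208/1533

7208/1533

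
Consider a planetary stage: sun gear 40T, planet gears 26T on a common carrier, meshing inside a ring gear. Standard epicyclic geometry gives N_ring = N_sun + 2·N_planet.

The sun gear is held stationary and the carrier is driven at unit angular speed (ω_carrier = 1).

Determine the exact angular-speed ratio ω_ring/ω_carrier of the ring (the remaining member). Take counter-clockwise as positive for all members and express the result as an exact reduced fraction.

N_ring = 40 + 2·26 = 92
40(ω_s−ω_c) = −92(ω_r−ω_c),  ω_s=0, ω_c=1
ω_r = 1 − (40/92)(0−1) = 33/23
ω_r/ω_c = 33/23

33/23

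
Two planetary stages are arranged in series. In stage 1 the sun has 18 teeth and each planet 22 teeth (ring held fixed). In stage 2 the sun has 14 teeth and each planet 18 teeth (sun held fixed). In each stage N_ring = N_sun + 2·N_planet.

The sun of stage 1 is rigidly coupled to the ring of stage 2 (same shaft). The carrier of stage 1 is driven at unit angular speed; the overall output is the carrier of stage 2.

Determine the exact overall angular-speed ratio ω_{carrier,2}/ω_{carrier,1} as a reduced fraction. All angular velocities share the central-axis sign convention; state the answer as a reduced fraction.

Stage 1: N_ring = 18 + 2·22 = 62
Stage 1: 18(ω_s−ω_c) = −62(ω_r−ω_c),  ω_r=0, ω_c=1
Stage 1: ω_s = 1 − (62/18)(0−1) = 40/9
  ⇒ ω_s¹/ω_c¹ = 40/9
Stage 2: N_ring = 14 + 2·18 = 50
Stage 2: 14(ω_s−ω_c) = −50(ω_r−ω_c),  ω_s=0, ω_r=1
Stage 2: 14(0−ω_c) = −50(1−ω_c)  ⇒  64ω_c = 50  ⇒  ω_c = 25/32
  ⇒ ω_c²/ω_r² = 25/32
Coupling ω_r² = ω_s¹ ⇒ overall = 40/9 × 25/32 = 125/36

125/36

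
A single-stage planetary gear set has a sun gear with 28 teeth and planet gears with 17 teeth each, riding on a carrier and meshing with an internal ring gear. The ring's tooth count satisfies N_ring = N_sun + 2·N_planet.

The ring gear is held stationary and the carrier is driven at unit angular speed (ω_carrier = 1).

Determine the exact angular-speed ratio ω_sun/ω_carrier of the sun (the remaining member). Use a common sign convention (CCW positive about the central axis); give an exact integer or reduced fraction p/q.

N_ring = 28 + 2·17 = 62
28(ω_s−ω_c) = −62(ω_r−ω_c),  ω_r=0, ω_c=1
ω_s = 1 − (62/28)(0−1) = 45/14
ω_s/ω_c = 45/14

45/14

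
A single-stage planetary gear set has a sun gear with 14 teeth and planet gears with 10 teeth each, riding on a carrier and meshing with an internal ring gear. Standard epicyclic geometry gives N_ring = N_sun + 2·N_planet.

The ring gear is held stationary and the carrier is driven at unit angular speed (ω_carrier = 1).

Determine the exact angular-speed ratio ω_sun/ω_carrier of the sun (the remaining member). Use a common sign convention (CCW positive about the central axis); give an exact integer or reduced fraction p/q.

N_ring = 14 + 2·10 = 34
14(ω_s−ω_c) = −34(ω_r−ω_c),  ω_r=0, ω_c=1
ω_s = 1 − (34/14)(0−1) = 24/7
ω_s/ω_c = 24/7

24/7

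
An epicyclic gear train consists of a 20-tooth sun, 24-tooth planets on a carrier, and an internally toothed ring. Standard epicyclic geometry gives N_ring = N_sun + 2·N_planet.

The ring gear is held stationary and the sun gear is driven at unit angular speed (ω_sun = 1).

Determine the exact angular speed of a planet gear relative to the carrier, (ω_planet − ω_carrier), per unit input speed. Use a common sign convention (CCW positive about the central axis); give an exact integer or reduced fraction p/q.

-85/132

N_ring = 20 + 2·24 = 68
20(ω_s−ω_c) = −68(ω_r−ω_c),  ω_r=0, ω_s=1
20(1−ω_c) = −68(0−ω_c)  ⇒  88ω_c = 20  ⇒  ω_c = 5/22
sun–planet: 20·(1−5/22) = −24·(ω_p−ω_c)  ⇒  ω_p−ω_c = −(20/24)·(17/22) = -85/132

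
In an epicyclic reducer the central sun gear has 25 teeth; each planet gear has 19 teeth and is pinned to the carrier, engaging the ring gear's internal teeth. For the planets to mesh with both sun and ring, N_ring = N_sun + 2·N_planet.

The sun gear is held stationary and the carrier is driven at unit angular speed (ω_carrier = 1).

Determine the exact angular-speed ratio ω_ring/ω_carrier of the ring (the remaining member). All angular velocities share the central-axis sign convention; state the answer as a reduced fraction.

N_ring = 25 + 2·19 = 63
25(ω_s−ω_c) = −63(ω_r−ω_c),  ω_s=0, ω_c=1
ω_r = 1 − (25/63)(0−1) = 88/63
ω_r/ω_c = 88/63

88/63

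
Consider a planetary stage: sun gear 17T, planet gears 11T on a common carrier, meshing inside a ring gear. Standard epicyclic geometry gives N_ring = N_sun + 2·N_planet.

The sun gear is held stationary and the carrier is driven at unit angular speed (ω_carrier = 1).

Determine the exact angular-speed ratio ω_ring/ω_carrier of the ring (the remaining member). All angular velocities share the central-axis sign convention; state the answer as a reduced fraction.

56/39

N_ring = 17 + 2·11 = 39
17(ω_s−ω_c) = −39(ω_r−ω_c),  ω_s=0, ω_c=1
ω_r = 1 − (17/39)(0−1) = 56/39
ω_r/ω_c = 56/39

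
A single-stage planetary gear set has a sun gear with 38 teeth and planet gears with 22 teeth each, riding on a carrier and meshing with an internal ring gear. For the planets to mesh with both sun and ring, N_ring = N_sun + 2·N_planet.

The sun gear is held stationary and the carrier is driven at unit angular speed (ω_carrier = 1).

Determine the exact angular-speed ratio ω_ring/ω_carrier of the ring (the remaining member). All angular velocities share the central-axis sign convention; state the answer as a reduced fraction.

N_ring = 38 + 2·22 = 82
38(ω_s−ω_c) = −82(ω_r−ω_c),  ω_s=0, ω_c=1
ω_r = 1 − (38/82)(0−1) = 60/41
ω_r/ω_c = 60/41

60/41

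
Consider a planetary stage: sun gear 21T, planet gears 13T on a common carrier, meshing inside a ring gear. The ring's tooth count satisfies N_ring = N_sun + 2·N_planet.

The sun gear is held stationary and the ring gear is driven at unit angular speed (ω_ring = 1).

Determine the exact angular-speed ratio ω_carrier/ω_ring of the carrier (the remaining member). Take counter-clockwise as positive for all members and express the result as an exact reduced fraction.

N_ring = 21 + 2·13 = 47
21(ω_s−ω_c) = −47(ω_r−ω_c),  ω_s=0, ω_r=1
21(0−ω_c) = −47(1−ω_c)  ⇒  68ω_c = 47  ⇒  ω_c = 47/68
ω_c/ω_r = 47/68

47/68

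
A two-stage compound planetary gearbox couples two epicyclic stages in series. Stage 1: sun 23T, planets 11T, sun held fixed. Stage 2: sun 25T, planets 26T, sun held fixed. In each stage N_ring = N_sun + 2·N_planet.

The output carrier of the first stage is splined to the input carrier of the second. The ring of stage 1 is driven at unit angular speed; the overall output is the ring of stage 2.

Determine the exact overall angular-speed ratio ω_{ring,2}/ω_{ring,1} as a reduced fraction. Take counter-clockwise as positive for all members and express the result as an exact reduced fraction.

135/154

Stage 1: N_ring = 23 + 2·11 = 45
Stage 1: 23(ω_s−ω_c) = −45(ω_r−ω_c),  ω_s=0, ω_r=1
Stage 1: 23(0−ω_c) = −45(1−ω_c)  ⇒  68ω_c = 45  ⇒  ω_c = 45/68
  ⇒ ω_c¹/ω_r¹ = 45/68
Stage 2: N_ring = 25 + 2·26 = 77
Stage 2: 25(ω_s−ω_c) = −77(ω_r−ω_c),  ω_s=0, ω_c=1
Stage 2: ω_r = 1 − (25/77)(0−1) = 102/77
  ⇒ ω_r²/ω_c² = 102/77
Coupling ω_c² = ω_c¹ ⇒ overall = 45/68 × 102/77 = 135/154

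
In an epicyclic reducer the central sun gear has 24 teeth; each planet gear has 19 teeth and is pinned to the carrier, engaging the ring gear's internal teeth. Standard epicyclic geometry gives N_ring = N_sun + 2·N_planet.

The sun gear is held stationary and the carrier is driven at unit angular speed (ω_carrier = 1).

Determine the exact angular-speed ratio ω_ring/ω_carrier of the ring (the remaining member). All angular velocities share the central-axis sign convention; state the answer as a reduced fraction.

43/31

N_ring = 24 + 2·19 = 62
24(ω_s−ω_c) = −62(ω_r−ω_c),  ω_s=0, ω_c=1
ω_r = 1 − (24/62)(0−1) = 43/31
ω_r/ω_c = 43/31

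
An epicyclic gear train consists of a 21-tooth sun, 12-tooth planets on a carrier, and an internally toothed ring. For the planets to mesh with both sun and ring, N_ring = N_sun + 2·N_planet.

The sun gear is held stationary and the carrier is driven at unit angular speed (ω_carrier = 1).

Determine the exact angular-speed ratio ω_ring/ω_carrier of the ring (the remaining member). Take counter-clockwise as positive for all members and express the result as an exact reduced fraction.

22/15

N_ring = 21 + 2·12 = 45
21(ω_s−ω_c) = −45(ω_r−ω_c),  ω_s=0, ω_c=1
ω_r = 1 − (21/45)(0−1) = 22/15
ω_r/ω_c = 22/15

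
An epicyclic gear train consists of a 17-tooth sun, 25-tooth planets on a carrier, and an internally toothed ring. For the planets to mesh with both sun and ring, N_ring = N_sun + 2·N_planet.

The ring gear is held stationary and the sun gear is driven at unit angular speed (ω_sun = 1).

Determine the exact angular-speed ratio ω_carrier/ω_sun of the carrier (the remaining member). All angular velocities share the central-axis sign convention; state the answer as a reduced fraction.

N_ring = 17 + 2·25 = 67
17(ω_s−ω_c) = −67(ω_r−ω_c),  ω_r=0, ω_s=1
17(1−ω_c) = −67(0−ω_c)  ⇒  84ω_c = 17  ⇒  ω_c = 17/84
ω_c/ω_s = 17/84

17/84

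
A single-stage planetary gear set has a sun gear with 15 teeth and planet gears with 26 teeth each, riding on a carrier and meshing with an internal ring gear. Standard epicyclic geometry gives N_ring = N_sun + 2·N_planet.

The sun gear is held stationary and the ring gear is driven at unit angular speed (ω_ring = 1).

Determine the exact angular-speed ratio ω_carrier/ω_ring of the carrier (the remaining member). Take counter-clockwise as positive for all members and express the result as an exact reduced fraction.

N_ring = 15 + 2·26 = 67
15(ω_s−ω_c) = −67(ω_r−ω_c),  ω_s=0, ω_r=1
15(0−ω_c) = −67(1−ω_c)  ⇒  82ω_c = 67  ⇒  ω_c = 67/82
ω_c/ω_r = 67/82

67/82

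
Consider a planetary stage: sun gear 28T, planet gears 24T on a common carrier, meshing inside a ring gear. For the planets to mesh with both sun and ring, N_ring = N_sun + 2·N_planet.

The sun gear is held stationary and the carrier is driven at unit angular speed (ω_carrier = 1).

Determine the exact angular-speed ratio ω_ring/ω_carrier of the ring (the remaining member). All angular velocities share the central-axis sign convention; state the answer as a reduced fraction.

26/19

N_ring = 28 + 2·24 = 76
28(ω_s−ω_c) = −76(ω_r−ω_c),  ω_s=0, ω_c=1
ω_r = 1 − (28/76)(0−1) = 26/19
ω_r/ω_c = 26/19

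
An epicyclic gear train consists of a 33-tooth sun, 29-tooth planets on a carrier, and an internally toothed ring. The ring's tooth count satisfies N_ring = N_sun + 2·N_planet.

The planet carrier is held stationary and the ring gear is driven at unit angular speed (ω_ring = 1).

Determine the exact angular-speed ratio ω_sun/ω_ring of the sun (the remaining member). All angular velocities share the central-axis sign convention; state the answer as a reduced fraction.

N_ring = 33 + 2·29 = 91
33(ω_s−ω_c) = −91(ω_r−ω_c),  ω_c=0, ω_r=1
ω_s = 0 − (91/33)(1−0) = -91/33
ω_s/ω_r = -91/33

-91/33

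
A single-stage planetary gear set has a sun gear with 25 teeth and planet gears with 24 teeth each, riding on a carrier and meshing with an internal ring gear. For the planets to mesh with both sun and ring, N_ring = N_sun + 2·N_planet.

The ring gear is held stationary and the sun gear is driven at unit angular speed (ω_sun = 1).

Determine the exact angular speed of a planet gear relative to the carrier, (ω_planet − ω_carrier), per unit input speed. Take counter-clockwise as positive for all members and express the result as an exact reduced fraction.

N_ring = 25 + 2·24 = 73
25(ω_s−ω_c) = −73(ω_r−ω_c),  ω_r=0, ω_s=1
25(1−ω_c) = −73(0−ω_c)  ⇒  98ω_c = 25  ⇒  ω_c = 25/98
sun–planet: 25·(1−25/98) = −24·(ω_p−ω_c)  ⇒  ω_p−ω_c = −(25/24)·(73/98) = -1825/2352

-1825/2352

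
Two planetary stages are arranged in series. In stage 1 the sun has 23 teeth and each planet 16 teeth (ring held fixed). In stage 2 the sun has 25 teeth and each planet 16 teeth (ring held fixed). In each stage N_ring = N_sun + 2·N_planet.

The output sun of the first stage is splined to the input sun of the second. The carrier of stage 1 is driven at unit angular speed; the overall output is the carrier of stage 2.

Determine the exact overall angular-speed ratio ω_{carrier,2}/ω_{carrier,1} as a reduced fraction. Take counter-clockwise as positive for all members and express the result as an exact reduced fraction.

975/943

Stage 1: N_ring = 23 + 2·16 = 55
Stage 1: 23(ω_s−ω_c) = −55(ω_r−ω_c),  ω_r=0, ω_c=1
Stage 1: ω_s = 1 − (55/23)(0−1) = 78/23
  ⇒ ω_s¹/ω_c¹ = 78/23
Stage 2: N_ring = 25 + 2·16 = 57
Stage 2: 25(ω_s−ω_c) = −57(ω_r−ω_c),  ω_r=0, ω_s=1
Stage 2: 25(1−ω_c) = −57(0−ω_c)  ⇒  82ω_c = 25  ⇒  ω_c = 25/82
  ⇒ ω_c²/ω_s² = 25/82
Coupling ω_s² = ω_s¹ ⇒ overall = 78/23 × 25/82 = 975/943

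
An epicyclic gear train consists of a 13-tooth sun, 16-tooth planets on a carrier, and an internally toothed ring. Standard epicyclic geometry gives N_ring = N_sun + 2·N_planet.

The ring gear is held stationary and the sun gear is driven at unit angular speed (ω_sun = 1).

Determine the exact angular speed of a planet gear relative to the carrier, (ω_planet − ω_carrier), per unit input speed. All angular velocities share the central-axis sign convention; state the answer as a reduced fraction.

N_ring = 13 + 2·16 = 45
13(ω_s−ω_c) = −45(ω_r−ω_c),  ω_r=0, ω_s=1
13(1−ω_c) = −45(0−ω_c)  ⇒  58ω_c = 13  ⇒  ω_c = 13/58
sun–planet: 13·(1−13/58) = −16·(ω_p−ω_c)  ⇒  ω_p−ω_c = −(13/16)·(45/58) = -585/928

-585/928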